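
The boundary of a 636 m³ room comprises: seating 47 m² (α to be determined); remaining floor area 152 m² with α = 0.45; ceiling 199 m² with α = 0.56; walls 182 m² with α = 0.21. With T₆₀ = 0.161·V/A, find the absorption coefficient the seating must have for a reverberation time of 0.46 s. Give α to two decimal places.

Required total absorption A = 0.161·636/0.46 = 222.60 m².
Absorption from the other surfaces = 152·0.45 + 199·0.56 + 182·0.21 = 218.06 m², so the seating must supply 4.54 m² over 47 m².
α = 4.54/47 = 0.097.

0.10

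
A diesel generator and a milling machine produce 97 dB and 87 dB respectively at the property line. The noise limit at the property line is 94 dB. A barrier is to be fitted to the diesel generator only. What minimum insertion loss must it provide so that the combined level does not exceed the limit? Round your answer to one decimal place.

The untreated sources together contribute 10^(87/10) = 5.012e+08, i.e. 87.00 dB.
To meet 94 dB overall, the treated diesel generator may contribute at most 10^(94/10) − 5.012e+08 = 2.011e+09, i.e. 93.03 dB.
Required insertion loss = 97 − 93.03 = 3.97 dB.

4.0 dB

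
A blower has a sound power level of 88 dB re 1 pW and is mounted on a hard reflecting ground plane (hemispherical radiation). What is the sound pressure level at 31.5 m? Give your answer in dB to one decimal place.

50.1 dB

The power spreads over a hemisphere of area 2π·r², so L_p = L_w − 10·log₁₀(2π·r²).
2π·r² = 6234 m², 10·log₁₀ of that is 37.948 dB.
L_p = 88 − 37.948 = 50.05 dB.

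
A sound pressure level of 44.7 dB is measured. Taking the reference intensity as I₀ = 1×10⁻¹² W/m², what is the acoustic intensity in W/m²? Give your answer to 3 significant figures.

L = 10·log₁₀(I/I₀) ⇒ I = I₀·10^(L/10) = 10⁻¹² × 10^4.47.

2.95e-08 W/m²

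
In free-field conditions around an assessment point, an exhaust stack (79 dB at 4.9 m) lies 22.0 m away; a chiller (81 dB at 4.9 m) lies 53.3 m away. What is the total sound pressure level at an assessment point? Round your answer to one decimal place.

67.0 dB

Apply inverse-square spreading to bring every level to the receiver, then sum 10^(L/10).
exhaust stack: 79 − 20·log₁₀(22.0/4.9) = 79 − 13.04 = 65.96 dB.
chiller: 81 − 20·log₁₀(53.3/4.9) = 81 − 20.73 = 60.27 dB.
Σ 10^(L/10) = 5.004e+06 → L_total = 10·log₁₀(5.004e+06) = 66.99 dB.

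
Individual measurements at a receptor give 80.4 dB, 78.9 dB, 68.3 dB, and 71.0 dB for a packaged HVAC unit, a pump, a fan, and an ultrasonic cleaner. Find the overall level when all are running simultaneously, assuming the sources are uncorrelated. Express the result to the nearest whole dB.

Incoherent sources combine by intensity addition: L_total = 10·log₁₀(Σ 10^(L_i/10)).
Σ 10^(L/10) = 10^(80.4/10) + 10^(78.9/10) + 10^(68.3/10) + 10^(71.0/10) = 2.066e+08.
L_total = 10·log₁₀(2.066e+08) = 83.15 dB.

83 dB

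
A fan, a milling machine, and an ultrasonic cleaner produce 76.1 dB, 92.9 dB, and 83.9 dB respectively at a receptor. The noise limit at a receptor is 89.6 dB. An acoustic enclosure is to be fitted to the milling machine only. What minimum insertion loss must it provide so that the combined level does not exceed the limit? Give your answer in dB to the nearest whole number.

5 dB

The untreated sources together contribute 10^(76.1/10) + 10^(83.9/10) = 2.862e+08, i.e. 84.57 dB.
To meet 89.6 dB overall, the treated milling machine may contribute at most 10^(89.6/10) − 2.862e+08 = 6.258e+08, i.e. 87.96 dB.
So the milling machine must be reduced from 92.9 to 87.96 dB: IL = 4.94 dB.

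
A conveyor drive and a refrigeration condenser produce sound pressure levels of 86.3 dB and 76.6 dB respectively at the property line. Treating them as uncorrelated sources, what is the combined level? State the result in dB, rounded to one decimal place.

86.7 dB

For uncorrelated sources the intensities add, so convert each level to linear form, sum, and take 10·log₁₀ of the total.
Σ 10^(L/10) = 10^(86.3/10) + 10^(76.6/10) = 4.723e+08.
L_total = 10·log₁₀(4.723e+08) = 86.74 dB.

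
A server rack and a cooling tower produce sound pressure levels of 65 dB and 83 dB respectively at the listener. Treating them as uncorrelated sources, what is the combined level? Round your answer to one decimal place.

Incoherent sources combine by intensity addition: L_total = 10·log₁₀(Σ 10^(L_i/10)).
Σ 10^(L/10) = 10^(65/10) + 10^(83/10) = 2.027e+08.
L_total = 10·log₁₀(2.027e+08) = 83.07 dB.

83.1 dB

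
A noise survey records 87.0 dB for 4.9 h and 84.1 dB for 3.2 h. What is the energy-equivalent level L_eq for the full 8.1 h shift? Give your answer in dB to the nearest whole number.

86 dB

The energy average is taken in the linear domain: L_eq = 10·log₁₀[(Σ tᵢ·10^(Lᵢ/10))/T], T = 8.1 h.
Σ tᵢ·10^(Lᵢ/10) = 4.9·10^(87.0/10) + 3.2·10^(84.1/10) = 3.278e+09.
L_eq = 10·log₁₀(3.278e+09/8.1) = 86.07 dB.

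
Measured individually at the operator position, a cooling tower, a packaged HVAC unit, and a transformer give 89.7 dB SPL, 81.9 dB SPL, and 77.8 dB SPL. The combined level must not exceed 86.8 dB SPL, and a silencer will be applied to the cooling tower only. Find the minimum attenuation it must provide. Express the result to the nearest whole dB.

Everything except the cooling tower sums to 10^(81.9/10) + 10^(77.8/10) = 2.151e+08 in linear terms, 83.33 dB SPL.
To meet 86.8 dB SPL overall, the treated cooling tower may contribute at most 10^(86.8/10) − 2.151e+08 = 2.635e+08, i.e. 84.21 dB SPL.
Required insertion loss = 89.7 − 84.21 = 5.49 dB.

5 dB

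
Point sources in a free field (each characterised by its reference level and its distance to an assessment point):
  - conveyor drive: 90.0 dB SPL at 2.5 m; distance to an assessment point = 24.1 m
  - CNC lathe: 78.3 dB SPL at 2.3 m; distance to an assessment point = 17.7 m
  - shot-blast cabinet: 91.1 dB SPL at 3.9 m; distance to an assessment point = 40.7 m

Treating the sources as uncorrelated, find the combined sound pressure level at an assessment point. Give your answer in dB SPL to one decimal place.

Propagate each source to the receiver with L = L_ref − 20·log₁₀(r/r_ref), then add intensities.
conveyor drive: 90.0 − 20·log₁₀(24.1/2.5) = 90.0 − 19.68 = 70.32 dB SPL.
CNC lathe: 78.3 − 20·log₁₀(17.7/2.3) = 78.3 − 17.72 = 60.58 dB SPL.
shot-blast cabinet: 91.1 − 20·log₁₀(40.7/3.9) = 91.1 − 20.37 = 70.73 dB SPL.
Σ 10^(L/10) = 2.373e+07 → L_total = 10·log₁₀(2.373e+07) = 73.75 dB SPL.

73.8 dB SPL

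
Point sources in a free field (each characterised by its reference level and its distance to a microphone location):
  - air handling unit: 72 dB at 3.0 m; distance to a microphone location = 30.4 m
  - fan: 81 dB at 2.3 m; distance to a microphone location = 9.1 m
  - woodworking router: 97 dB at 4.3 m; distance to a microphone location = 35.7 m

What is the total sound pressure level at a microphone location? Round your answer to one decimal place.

79.1 dB

Apply inverse-square spreading to bring every level to the receiver, then sum 10^(L/10).
air handling unit: 72 − 20·log₁₀(30.4/3.0) = 72 − 20.12 = 51.88 dB.
fan: 81 − 20·log₁₀(9.1/2.3) = 81 − 11.95 = 69.05 dB.
woodworking router: 97 − 20·log₁₀(35.7/4.3) = 97 − 18.38 = 78.62 dB.
Σ 10^(L/10) = 8.091e+07 → L_total = 10·log₁₀(8.091e+07) = 79.08 dB.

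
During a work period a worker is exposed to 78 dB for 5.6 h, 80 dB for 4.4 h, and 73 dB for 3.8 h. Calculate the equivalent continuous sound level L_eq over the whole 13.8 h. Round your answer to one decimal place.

L_eq = 10·log₁₀[(1/T)·Σ tᵢ·10^(Lᵢ/10)] with T = 13.8 h.
Σ tᵢ·10^(Lᵢ/10) = 5.6·10^(78/10) + 4.4·10^(80/10) + 3.8·10^(73/10) = 8.692e+08.
L_eq = 10·log₁₀(8.692e+08/13.8) = 77.99 dB.

78.0 dB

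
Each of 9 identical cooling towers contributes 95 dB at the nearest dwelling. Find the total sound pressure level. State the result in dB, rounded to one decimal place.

104.5 dB

N identical incoherent sources raise the level by 10·log₁₀ N.
L_total = 95 + 10·log₁₀(9) = 95 + 9.542 = 104.54 dB.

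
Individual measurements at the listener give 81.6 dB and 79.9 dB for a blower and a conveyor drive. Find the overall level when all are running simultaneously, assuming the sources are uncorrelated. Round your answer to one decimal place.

83.8 dB

For uncorrelated sources the intensities add, so convert each level to linear form, sum, and take 10·log₁₀ of the total.
Σ 10^(L/10) = 10^(81.6/10) + 10^(79.9/10) = 2.423e+08.
L_total = 10·log₁₀(2.423e+08) = 83.84 dB.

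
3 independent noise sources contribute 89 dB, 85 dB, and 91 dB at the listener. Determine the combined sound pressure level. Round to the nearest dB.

94 dB

For uncorrelated sources the intensities add, so convert each level to linear form, sum, and take 10·log₁₀ of the total.
Σ 10^(L/10) = 10^(89/10) + 10^(85/10) + 10^(91/10) = 2.369e+09.
L_total = 10·log₁₀(2.369e+09) = 93.75 dB.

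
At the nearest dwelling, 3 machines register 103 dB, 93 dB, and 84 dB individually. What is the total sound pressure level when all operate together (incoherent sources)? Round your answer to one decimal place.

103.5 dB

For uncorrelated sources the intensities add, so convert each level to linear form, sum, and take 10·log₁₀ of the total.
Σ 10^(L/10) = 10^(103/10) + 10^(93/10) + 10^(84/10) = 2.220e+10.
L_total = 10·log₁₀(2.220e+10) = 103.46 dB.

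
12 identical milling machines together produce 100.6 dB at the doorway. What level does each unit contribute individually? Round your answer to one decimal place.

Dividing the total intensity by 12 lowers the level by 10·log₁₀ 12 = 10.792 dB: L₁ = 100.6 − 10.792.

89.8 dB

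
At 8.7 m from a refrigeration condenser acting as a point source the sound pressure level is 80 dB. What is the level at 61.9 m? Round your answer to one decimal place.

63.0 dB

For a point source, L₂ = L₁ − 20·log₁₀(r₂/r₁).
L₂ = 80 − 20·log₁₀(61.9/8.7) = 80 − 17.043 = 62.96 dB.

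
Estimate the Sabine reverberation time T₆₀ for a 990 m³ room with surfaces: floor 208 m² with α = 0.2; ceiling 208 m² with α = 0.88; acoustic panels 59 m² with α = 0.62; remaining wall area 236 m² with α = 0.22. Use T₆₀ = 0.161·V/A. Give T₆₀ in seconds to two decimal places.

Total absorption A = 208·0.2 + 208·0.88 + 59·0.62 + 236·0.22 = 313.14 m² sabins.
T₆₀ = 0.161 × 990 / 313.14 = 0.509 s.

0.51 s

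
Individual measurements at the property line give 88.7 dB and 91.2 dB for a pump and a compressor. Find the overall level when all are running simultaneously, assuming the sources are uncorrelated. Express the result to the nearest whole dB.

93 dB

Incoherent sources combine by intensity addition: L_total = 10·log₁₀(Σ 10^(L_i/10)).
Σ 10^(L/10) = 10^(88.7/10) + 10^(91.2/10) = 2.060e+09.
L_total = 10·log₁₀(2.060e+09) = 93.14 dB.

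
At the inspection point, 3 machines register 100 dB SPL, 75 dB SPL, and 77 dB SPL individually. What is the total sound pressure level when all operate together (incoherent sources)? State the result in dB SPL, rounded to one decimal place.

Incoherent sources combine by intensity addition: L_total = 10·log₁₀(Σ 10^(L_i/10)).
Σ 10^(L/10) = 10^(100/10) + 10^(75/10) + 10^(77/10) = 1.008e+10.
L_total = 10·log₁₀(1.008e+10) = 100.04 dB SPL.

100.0 dB SPL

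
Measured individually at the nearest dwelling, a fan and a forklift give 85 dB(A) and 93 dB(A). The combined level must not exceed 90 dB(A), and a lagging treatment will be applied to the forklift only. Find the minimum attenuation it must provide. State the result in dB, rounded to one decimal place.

Fixed contribution from the other source: Σ 10^(L/10) = 10^(85/10) = 3.162e+08 (85.00 dB(A)).
The limit corresponds to 10^(90/10) = 1.000e+09; subtracting the fixed part leaves 6.838e+08 for the forklift, i.e. 88.35 dB(A).
So the forklift must be reduced from 93 to 88.35 dB(A): IL = 4.65 dB.

4.7 dB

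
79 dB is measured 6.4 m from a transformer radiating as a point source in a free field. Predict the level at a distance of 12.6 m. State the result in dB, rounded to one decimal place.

73.1 dB

Spherical spreading from a point source gives a 20·log₁₀(r₂/r₁) drop.
L₂ = 79 − 20·log₁₀(12.6/6.4) = 79 − 5.884 = 73.12 dB.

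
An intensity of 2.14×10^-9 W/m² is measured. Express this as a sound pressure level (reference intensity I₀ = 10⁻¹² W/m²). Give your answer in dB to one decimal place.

Dividing by I₀ shifts the exponent by 12: I/I₀ = 2.14×10^3.
L = 10·(0.3304 + 3) = 33.30 dB.

33.3 dB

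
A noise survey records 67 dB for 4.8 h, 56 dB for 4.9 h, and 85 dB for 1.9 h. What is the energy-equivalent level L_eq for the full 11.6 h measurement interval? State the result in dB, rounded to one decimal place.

77.3 dB

The energy average is taken in the linear domain: L_eq = 10·log₁₀[(Σ tᵢ·10^(Lᵢ/10))/T], T = 11.6 h.
Σ tᵢ·10^(Lᵢ/10) = 4.8·10^(67/10) + 4.9·10^(56/10) + 1.9·10^(85/10) = 6.268e+08.
L_eq = 10·log₁₀(6.268e+08/11.6) = 77.33 dB.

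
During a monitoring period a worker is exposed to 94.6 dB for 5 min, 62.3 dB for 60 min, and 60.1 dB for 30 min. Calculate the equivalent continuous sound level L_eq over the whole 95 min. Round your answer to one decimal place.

The energy average is taken in the linear domain: L_eq = 10·log₁₀[(Σ tᵢ·10^(Lᵢ/10))/T], T = 95 min.
Σ tᵢ·10^(Lᵢ/10) = 5·10^(94.6/10) + 60·10^(62.3/10) + 30·10^(60.1/10) = 1.455e+10.
L_eq = 10·log₁₀(1.455e+10/95) = 81.85 dB.

81.9 dB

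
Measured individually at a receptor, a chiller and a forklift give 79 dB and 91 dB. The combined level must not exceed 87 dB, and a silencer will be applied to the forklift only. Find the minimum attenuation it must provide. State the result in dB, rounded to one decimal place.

The untreated sources together contribute 10^(79/10) = 7.943e+07, i.e. 79.00 dB.
The limit corresponds to 10^(87/10) = 5.012e+08; subtracting the fixed part leaves 4.218e+08 for the forklift, i.e. 86.25 dB.
Required insertion loss = 91 − 86.25 = 4.75 dB.

4.7 dB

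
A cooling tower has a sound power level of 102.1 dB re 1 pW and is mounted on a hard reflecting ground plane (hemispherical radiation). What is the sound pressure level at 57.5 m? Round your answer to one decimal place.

The power spreads over a hemisphere of area 2π·r², so L_p = L_w − 10·log₁₀(2π·r²).
2π·r² = 2.077e+04 m², 10·log₁₀ of that is 43.175 dB.
L_p = 102.1 − 43.175 = 58.92 dB.

58.9 dB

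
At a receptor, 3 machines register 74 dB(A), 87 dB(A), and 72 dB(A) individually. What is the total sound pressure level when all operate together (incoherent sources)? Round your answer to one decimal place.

87.3 dB(A)

Incoherent sources combine by intensity addition: L_total = 10·log₁₀(Σ 10^(L_i/10)).
Σ 10^(L/10) = 10^(74/10) + 10^(87/10) + 10^(72/10) = 5.422e+08.
L_total = 10·log₁₀(5.422e+08) = 87.34 dB(A).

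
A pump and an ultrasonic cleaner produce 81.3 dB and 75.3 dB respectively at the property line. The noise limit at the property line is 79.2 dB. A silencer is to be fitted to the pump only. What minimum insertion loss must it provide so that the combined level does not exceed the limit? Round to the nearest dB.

4 dB

Fixed contribution from the other source: Σ 10^(L/10) = 10^(75.3/10) = 3.388e+07 (75.30 dB).
To meet 79.2 dB overall, the treated pump may contribute at most 10^(79.2/10) − 3.388e+07 = 4.929e+07, i.e. 76.93 dB.
Required insertion loss = 81.3 − 76.93 = 4.37 dB.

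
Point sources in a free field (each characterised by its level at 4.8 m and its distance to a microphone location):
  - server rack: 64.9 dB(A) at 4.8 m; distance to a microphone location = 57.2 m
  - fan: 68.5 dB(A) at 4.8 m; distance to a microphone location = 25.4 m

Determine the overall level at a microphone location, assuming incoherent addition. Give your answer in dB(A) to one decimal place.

Apply inverse-square spreading to bring every level to the receiver, then sum 10^(L/10).
server rack: 64.9 − 20·log₁₀(57.2/4.8) = 64.9 − 21.52 = 43.38 dB(A).
fan: 68.5 − 20·log₁₀(25.4/4.8) = 68.5 − 14.47 = 54.03 dB(A).
Σ 10^(L/10) = 2.746e+05 → L_total = 10·log₁₀(2.746e+05) = 54.39 dB(A).

54.4 dB(A)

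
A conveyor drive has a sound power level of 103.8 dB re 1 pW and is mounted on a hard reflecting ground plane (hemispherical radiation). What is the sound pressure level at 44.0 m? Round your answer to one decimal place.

L_p = L_w − 10·log₁₀(2π·r²) with r = 44.0 m.
2π·r² = 1.216e+04 m², 10·log₁₀ of that is 40.851 dB.
L_p = 103.8 − 40.851 = 62.95 dB.

62.9 dB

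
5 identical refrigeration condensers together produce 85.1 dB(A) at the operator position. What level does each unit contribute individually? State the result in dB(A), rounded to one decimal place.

78.1 dB(A)

Dividing the total intensity by 5 lowers the level by 10·log₁₀ 5 = 6.990 dB: L₁ = 85.1 − 6.990.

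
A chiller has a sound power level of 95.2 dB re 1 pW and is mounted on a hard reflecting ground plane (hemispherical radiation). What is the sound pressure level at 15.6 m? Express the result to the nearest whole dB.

63 dB

Free-field hemispherical radiation: L_p = L_w − 10·log₁₀(2π·r²), r = 15.6 m.
2π·r² = 1529 m², 10·log₁₀ of that is 31.844 dB.
L_p = 95.2 − 31.844 = 63.36 dB.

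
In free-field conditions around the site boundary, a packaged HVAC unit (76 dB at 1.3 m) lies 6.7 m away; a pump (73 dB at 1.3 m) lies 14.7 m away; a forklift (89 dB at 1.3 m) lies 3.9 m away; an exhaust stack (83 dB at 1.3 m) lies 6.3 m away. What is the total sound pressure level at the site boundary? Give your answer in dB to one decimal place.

79.9 dB

Propagate each source to the receiver with L = L_ref − 20·log₁₀(r/r_ref), then add intensities.
packaged HVAC unit: 76 − 20·log₁₀(6.7/1.3) = 76 − 14.24 = 61.76 dB.
pump: 73 − 20·log₁₀(14.7/1.3) = 73 − 21.07 = 51.93 dB.
forklift: 89 − 20·log₁₀(3.9/1.3) = 89 − 9.54 = 79.46 dB.
exhaust stack: 83 − 20·log₁₀(6.3/1.3) = 83 − 13.71 = 69.29 dB.
Σ 10^(L/10) = 9.841e+07 → L_total = 10·log₁₀(9.841e+07) = 79.93 dB.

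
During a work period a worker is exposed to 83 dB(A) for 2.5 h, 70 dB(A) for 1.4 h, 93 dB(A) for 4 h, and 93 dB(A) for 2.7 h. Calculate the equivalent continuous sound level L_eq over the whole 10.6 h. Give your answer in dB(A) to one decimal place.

91.2 dB(A)

Weight each interval's intensity by its duration and average over T = 10.6 h:
Σ tᵢ·10^(Lᵢ/10) = 2.5·10^(83/10) + 1.4·10^(70/10) + 4·10^(93/10) + 2.7·10^(93/10) = 1.388e+10.
L_eq = 10·log₁₀(1.388e+10/10.6) = 91.17 dB(A).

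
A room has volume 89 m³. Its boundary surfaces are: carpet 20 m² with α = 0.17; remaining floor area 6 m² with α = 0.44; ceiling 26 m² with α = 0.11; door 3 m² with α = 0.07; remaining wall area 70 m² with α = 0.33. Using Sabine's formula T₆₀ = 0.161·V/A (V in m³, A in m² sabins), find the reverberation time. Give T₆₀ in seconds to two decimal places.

Total absorption A = 20·0.17 + 6·0.44 + 26·0.11 + 3·0.07 + 70·0.33 = 32.21 m² sabins.
T₆₀ = 0.161·V/A = 0.161·89/32.21 = 0.445 s.

0.44 s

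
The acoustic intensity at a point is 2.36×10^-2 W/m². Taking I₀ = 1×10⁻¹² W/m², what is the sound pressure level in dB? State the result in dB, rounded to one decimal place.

Dividing by I₀ shifts the exponent by 12: I/I₀ = 2.36×10^10.
L = 10·(0.3729 + 10) = 103.73 dB.

103.7 dB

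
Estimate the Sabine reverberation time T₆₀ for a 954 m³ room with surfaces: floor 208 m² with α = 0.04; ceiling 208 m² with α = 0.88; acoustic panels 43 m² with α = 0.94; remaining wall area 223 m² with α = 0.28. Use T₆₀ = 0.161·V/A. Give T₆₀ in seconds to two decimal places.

0.52 s

A = Σ Sᵢαᵢ = 208·0.04 + 208·0.88 + 43·0.94 + 223·0.28 = 294.22 m².
T₆₀ = 0.161 × 954 / 294.22 = 0.522 s.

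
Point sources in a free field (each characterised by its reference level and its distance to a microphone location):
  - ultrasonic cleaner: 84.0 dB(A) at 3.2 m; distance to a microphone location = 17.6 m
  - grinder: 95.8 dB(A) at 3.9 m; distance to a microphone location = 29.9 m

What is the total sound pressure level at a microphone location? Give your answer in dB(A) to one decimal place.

78.6 dB(A)

Propagate each source to the receiver with L = L_ref − 20·log₁₀(r/r_ref), then add intensities.
ultrasonic cleaner: 84.0 − 20·log₁₀(17.6/3.2) = 84.0 − 14.81 = 69.19 dB(A).
grinder: 95.8 − 20·log₁₀(29.9/3.9) = 95.8 − 17.69 = 78.11 dB(A).
Σ 10^(L/10) = 7.299e+07 → L_total = 10·log₁₀(7.299e+07) = 78.63 dB(A).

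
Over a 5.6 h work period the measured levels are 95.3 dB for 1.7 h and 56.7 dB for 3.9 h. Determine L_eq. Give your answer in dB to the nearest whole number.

90 dB

The energy average is taken in the linear domain: L_eq = 10·log₁₀[(Σ tᵢ·10^(Lᵢ/10))/T], T = 5.6 h.
Σ tᵢ·10^(Lᵢ/10) = 1.7·10^(95.3/10) + 3.9·10^(56.7/10) = 5.762e+09.
L_eq = 10·log₁₀(5.762e+09/5.6) = 90.12 dB.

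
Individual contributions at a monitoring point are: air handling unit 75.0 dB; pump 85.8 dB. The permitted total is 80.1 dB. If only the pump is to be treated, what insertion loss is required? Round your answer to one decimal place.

The untreated sources together contribute 10^(75.0/10) = 3.162e+07, i.e. 75.00 dB.
The limit corresponds to 10^(80.1/10) = 1.023e+08; subtracting the fixed part leaves 7.071e+07 for the pump, i.e. 78.49 dB.
So the pump must be reduced from 85.8 to 78.49 dB: IL = 7.31 dB.

7.3 dB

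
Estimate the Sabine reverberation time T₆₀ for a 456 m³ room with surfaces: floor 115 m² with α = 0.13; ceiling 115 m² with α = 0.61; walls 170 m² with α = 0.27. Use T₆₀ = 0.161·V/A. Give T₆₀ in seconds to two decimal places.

0.56 s

A = Σ Sᵢαᵢ = 115·0.13 + 115·0.61 + 170·0.27 = 131.00 m².
T₆₀ = 0.161·V/A = 0.161·456/131.00 = 0.560 s.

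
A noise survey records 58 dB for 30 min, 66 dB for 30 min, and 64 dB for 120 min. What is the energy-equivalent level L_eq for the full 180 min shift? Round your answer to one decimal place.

63.9 dB

The energy average is taken in the linear domain: L_eq = 10·log₁₀[(Σ tᵢ·10^(Lᵢ/10))/T], T = 180 min.
Σ tᵢ·10^(Lᵢ/10) = 30·10^(58/10) + 30·10^(66/10) + 120·10^(64/10) = 4.398e+08.
L_eq = 10·log₁₀(4.398e+08/180) = 63.88 dB.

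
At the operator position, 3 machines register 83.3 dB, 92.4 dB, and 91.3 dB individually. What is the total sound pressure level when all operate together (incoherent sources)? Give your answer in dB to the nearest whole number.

For uncorrelated sources the intensities add, so convert each level to linear form, sum, and take 10·log₁₀ of the total.
Σ 10^(L/10) = 10^(83.3/10) + 10^(92.4/10) + 10^(91.3/10) = 3.301e+09.
L_total = 10·log₁₀(3.301e+09) = 95.19 dB.

95 dB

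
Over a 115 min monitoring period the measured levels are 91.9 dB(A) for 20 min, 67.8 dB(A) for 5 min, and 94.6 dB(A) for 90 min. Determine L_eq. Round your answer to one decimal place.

L_eq = 10·log₁₀[(1/T)·Σ tᵢ·10^(Lᵢ/10)] with T = 115 min.
Σ tᵢ·10^(Lᵢ/10) = 20·10^(91.9/10) + 5·10^(67.8/10) + 90·10^(94.6/10) = 2.906e+11.
L_eq = 10·log₁₀(2.906e+11/115) = 94.03 dB(A).

94.0 dB(A)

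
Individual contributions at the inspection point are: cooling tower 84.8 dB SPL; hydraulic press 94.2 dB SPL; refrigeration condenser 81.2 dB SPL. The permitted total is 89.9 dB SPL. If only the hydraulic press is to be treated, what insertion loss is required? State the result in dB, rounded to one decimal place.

The untreated sources together contribute 10^(84.8/10) + 10^(81.2/10) = 4.338e+08, i.e. 86.37 dB SPL.
To meet 89.9 dB SPL overall, the treated hydraulic press may contribute at most 10^(89.9/10) − 4.338e+08 = 5.434e+08, i.e. 87.35 dB SPL.
So the hydraulic press must be reduced from 94.2 to 87.35 dB SPL: IL = 6.85 dB.

6.8 dB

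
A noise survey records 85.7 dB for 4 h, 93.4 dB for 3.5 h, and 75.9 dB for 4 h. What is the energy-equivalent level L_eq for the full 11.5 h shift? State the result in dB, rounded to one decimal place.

Weight each interval's intensity by its duration and average over T = 11.5 h:
Σ tᵢ·10^(Lᵢ/10) = 4·10^(85.7/10) + 3.5·10^(93.4/10) + 4·10^(75.9/10) = 9.299e+09.
L_eq = 10·log₁₀(9.299e+09/11.5) = 89.08 dB.

89.1 dB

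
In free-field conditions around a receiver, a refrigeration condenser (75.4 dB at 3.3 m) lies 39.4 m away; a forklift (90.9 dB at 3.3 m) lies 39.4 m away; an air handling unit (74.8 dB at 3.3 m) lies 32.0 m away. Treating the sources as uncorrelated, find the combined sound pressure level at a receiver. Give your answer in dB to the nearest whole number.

70 dB

First find each source's level at the receiver (point-source: −20·log₁₀(r/r_ref)), then combine on an intensity basis.
refrigeration condenser: 75.4 − 20·log₁₀(39.4/3.3) = 75.4 − 21.54 = 53.86 dB.
forklift: 90.9 − 20·log₁₀(39.4/3.3) = 90.9 − 21.54 = 69.36 dB.
air handling unit: 74.8 − 20·log₁₀(32.0/3.3) = 74.8 − 19.73 = 55.07 dB.
Σ 10^(L/10) = 9.195e+06 → L_total = 10·log₁₀(9.195e+06) = 69.64 dB.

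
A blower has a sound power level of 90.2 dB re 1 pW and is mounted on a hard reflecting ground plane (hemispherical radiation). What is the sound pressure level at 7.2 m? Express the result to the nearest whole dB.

Free-field hemispherical radiation: L_p = L_w − 10·log₁₀(2π·r²), r = 7.2 m.
2π·r² = 325.7 m², 10·log₁₀ of that is 25.128 dB.
L_p = 90.2 − 25.128 = 65.07 dB.

65 dB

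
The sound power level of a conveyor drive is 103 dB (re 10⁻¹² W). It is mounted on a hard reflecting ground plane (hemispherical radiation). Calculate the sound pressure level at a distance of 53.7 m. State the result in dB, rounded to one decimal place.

Free-field hemispherical radiation: L_p = L_w − 10·log₁₀(2π·r²), r = 53.7 m.
2π·r² = 1.812e+04 m², 10·log₁₀ of that is 42.581 dB.
L_p = 103 − 42.581 = 60.42 dB.

60.4 dB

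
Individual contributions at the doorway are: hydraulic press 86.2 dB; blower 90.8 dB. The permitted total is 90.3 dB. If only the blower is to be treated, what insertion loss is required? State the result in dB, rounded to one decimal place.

2.6 dB

Everything except the blower sums to 10^(86.2/10) = 4.169e+08 in linear terms, 86.20 dB.
The limit corresponds to 10^(90.3/10) = 1.072e+09; subtracting the fixed part leaves 6.546e+08 for the blower, i.e. 88.16 dB.
Required insertion loss = 90.8 − 88.16 = 2.64 dB.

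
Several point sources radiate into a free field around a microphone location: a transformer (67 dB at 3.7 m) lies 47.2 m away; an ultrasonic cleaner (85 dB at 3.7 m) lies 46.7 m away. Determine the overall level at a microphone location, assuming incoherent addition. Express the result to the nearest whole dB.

Propagate each source to the receiver with L = L_ref − 20·log₁₀(r/r_ref), then add intensities.
transformer: 67 − 20·log₁₀(47.2/3.7) = 67 − 22.11 = 44.89 dB.
ultrasonic cleaner: 85 − 20·log₁₀(46.7/3.7) = 85 − 22.02 = 62.98 dB.
Σ 10^(L/10) = 2.016e+06 → L_total = 10·log₁₀(2.016e+06) = 63.04 dB.

63 dB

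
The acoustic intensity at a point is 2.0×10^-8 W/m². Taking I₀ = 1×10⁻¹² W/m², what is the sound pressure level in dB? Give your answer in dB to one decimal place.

L = 10·log₁₀(I/I₀) = 10·log₁₀(2.0×10^-8/10⁻¹²) = 10·log₁₀(2.0×10^4).
L = 10·(0.3010 + 4) = 43.01 dB.

43.0 dB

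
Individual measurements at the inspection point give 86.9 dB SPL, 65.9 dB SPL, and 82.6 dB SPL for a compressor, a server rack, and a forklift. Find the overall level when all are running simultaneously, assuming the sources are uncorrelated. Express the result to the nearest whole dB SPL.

Incoherent sources combine by intensity addition: L_total = 10·log₁₀(Σ 10^(L_i/10)).
Σ 10^(L/10) = 10^(86.9/10) + 10^(65.9/10) + 10^(82.6/10) = 6.756e+08.
L_total = 10·log₁₀(6.756e+08) = 88.30 dB SPL.

88 dB SPL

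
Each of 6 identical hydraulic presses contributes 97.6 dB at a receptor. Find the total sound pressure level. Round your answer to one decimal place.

105.4 dB

N identical incoherent sources raise the level by 10·log₁₀ N.
L_total = 97.6 + 10·log₁₀(6) = 97.6 + 7.782 = 105.38 dB.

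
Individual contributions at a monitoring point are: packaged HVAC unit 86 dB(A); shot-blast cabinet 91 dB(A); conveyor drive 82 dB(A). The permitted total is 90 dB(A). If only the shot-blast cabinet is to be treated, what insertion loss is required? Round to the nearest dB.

Fixed contribution from the other sources: Σ 10^(L/10) = 10^(86/10) + 10^(82/10) = 5.566e+08 (87.46 dB(A)).
The limit corresponds to 10^(90/10) = 1.000e+09; subtracting the fixed part leaves 4.434e+08 for the shot-blast cabinet, i.e. 86.47 dB(A).
Required insertion loss = 91 − 86.47 = 4.53 dB.

5 dB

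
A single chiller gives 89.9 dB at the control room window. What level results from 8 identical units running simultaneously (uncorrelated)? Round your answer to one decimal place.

N identical incoherent sources raise the level by 10·log₁₀ N.
L_total = 89.9 + 10·log₁₀(8) = 89.9 + 9.031 = 98.93 dB.

98.9 dB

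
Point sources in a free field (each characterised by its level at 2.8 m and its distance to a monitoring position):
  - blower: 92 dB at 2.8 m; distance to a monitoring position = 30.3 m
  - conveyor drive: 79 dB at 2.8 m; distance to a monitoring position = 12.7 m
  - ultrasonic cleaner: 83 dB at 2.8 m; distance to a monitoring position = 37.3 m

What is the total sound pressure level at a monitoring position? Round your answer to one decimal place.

First find each source's level at the receiver (point-source: −20·log₁₀(r/r_ref)), then combine on an intensity basis.
blower: 92 − 20·log₁₀(30.3/2.8) = 92 − 20.69 = 71.31 dB.
conveyor drive: 79 − 20·log₁₀(12.7/2.8) = 79 − 13.13 = 65.87 dB.
ultrasonic cleaner: 83 − 20·log₁₀(37.3/2.8) = 83 − 22.49 = 60.51 dB.
Σ 10^(L/10) = 1.852e+07 → L_total = 10·log₁₀(1.852e+07) = 72.68 dB.

72.7 dB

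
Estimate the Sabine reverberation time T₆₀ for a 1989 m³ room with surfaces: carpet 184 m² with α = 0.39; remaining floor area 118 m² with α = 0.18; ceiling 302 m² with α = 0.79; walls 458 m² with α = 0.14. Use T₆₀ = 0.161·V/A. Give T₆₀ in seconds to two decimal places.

A = Σ Sᵢαᵢ = 184·0.39 + 118·0.18 + 302·0.79 + 458·0.14 = 395.70 m².
T₆₀ = 0.161·V/A = 0.161·1989/395.70 = 0.809 s.

0.81 s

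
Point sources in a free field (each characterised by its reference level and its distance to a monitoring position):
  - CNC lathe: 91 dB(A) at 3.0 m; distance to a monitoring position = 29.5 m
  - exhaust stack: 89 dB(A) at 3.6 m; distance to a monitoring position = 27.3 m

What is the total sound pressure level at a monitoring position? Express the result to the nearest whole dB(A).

74 dB(A)

Apply inverse-square spreading to bring every level to the receiver, then sum 10^(L/10).
CNC lathe: 91 − 20·log₁₀(29.5/3.0) = 91 − 19.85 = 71.15 dB(A).
exhaust stack: 89 − 20·log₁₀(27.3/3.6) = 89 − 17.60 = 71.40 dB(A).
Σ 10^(L/10) = 2.683e+07 → L_total = 10·log₁₀(2.683e+07) = 74.29 dB(A).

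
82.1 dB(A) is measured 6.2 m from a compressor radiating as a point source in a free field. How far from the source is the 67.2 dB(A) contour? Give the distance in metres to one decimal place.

The 14.9 dB drop corresponds to a distance ratio of 10^(14.9/20) for a point source.
r₂ = 6.2·10^((82.1−67.2)/20) = 6.2·10^(14.9/20) = 34.47 m.

34.5 m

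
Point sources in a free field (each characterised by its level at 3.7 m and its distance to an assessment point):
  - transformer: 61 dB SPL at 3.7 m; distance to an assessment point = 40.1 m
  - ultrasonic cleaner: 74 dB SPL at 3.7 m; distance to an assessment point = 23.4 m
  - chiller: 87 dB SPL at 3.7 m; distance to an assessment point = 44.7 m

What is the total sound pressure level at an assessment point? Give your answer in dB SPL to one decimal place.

Apply inverse-square spreading to bring every level to the receiver, then sum 10^(L/10).
transformer: 61 − 20·log₁₀(40.1/3.7) = 61 − 20.70 = 40.30 dB SPL.
ultrasonic cleaner: 74 − 20·log₁₀(23.4/3.7) = 74 − 16.02 = 57.98 dB SPL.
chiller: 87 − 20·log₁₀(44.7/3.7) = 87 − 21.64 = 65.36 dB SPL.
Σ 10^(L/10) = 4.073e+06 → L_total = 10·log₁₀(4.073e+06) = 66.10 dB SPL.

66.1 dB SPL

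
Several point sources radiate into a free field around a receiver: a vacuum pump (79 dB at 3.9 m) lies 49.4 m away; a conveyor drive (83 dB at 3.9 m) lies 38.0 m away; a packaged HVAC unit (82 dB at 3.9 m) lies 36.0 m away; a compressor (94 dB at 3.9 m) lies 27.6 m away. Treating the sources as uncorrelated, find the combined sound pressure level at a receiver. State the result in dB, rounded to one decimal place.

77.4 dB

Apply inverse-square spreading to bring every level to the receiver, then sum 10^(L/10).
vacuum pump: 79 − 20·log₁₀(49.4/3.9) = 79 − 22.05 = 56.95 dB.
conveyor drive: 83 − 20·log₁₀(38.0/3.9) = 83 − 19.77 = 63.23 dB.
packaged HVAC unit: 82 − 20·log₁₀(36.0/3.9) = 82 − 19.30 = 62.70 dB.
compressor: 94 − 20·log₁₀(27.6/3.9) = 94 − 17.00 = 77.00 dB.
Σ 10^(L/10) = 5.461e+07 → L_total = 10·log₁₀(5.461e+07) = 77.37 dB.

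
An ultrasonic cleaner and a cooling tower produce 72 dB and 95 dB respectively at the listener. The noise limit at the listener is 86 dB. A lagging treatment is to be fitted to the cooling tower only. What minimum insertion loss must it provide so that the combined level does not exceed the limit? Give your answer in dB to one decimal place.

9.2 dB

The untreated sources together contribute 10^(72/10) = 1.585e+07, i.e. 72.00 dB.
The limit corresponds to 10^(86/10) = 3.981e+08; subtracting the fixed part leaves 3.823e+08 for the cooling tower, i.e. 85.82 dB.
Required insertion loss = 95 − 85.82 = 9.18 dB.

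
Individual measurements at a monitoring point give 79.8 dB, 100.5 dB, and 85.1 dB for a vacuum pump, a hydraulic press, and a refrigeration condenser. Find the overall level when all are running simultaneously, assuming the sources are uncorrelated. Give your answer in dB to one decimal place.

100.7 dB

For uncorrelated sources the intensities add, so convert each level to linear form, sum, and take 10·log₁₀ of the total.
Σ 10^(L/10) = 10^(79.8/10) + 10^(100.5/10) + 10^(85.1/10) = 1.164e+10.
L_total = 10·log₁₀(1.164e+10) = 100.66 dB.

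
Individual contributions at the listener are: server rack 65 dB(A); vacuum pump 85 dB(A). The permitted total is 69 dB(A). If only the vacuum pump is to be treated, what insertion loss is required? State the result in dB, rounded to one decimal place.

18.2 dB

Fixed contribution from the other source: Σ 10^(L/10) = 10^(65/10) = 3.162e+06 (65.00 dB(A)).
The limit corresponds to 10^(69/10) = 7.943e+06; subtracting the fixed part leaves 4.781e+06 for the vacuum pump, i.e. 66.80 dB(A).
So the vacuum pump must be reduced from 85 to 66.80 dB(A): IL = 18.20 dB.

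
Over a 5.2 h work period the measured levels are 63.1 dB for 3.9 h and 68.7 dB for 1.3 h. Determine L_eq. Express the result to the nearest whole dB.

L_eq = 10·log₁₀[(1/T)·Σ tᵢ·10^(Lᵢ/10)] with T = 5.2 h.
Σ tᵢ·10^(Lᵢ/10) = 3.9·10^(63.1/10) + 1.3·10^(68.7/10) = 1.760e+07.
L_eq = 10·log₁₀(1.760e+07/5.2) = 65.30 dB.

65 dB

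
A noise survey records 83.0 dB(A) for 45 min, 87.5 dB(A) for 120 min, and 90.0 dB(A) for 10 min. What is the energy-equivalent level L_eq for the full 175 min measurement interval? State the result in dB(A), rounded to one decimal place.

L_eq = 10·log₁₀[(1/T)·Σ tᵢ·10^(Lᵢ/10)] with T = 175 min.
Σ tᵢ·10^(Lᵢ/10) = 45·10^(83.0/10) + 120·10^(87.5/10) + 10·10^(90.0/10) = 8.646e+10.
L_eq = 10·log₁₀(8.646e+10/175) = 86.94 dB(A).

86.9 dB(A)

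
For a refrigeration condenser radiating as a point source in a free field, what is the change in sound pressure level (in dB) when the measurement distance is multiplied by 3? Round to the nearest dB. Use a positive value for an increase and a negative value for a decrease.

A point source loses 6 dB per doubling of distance; generally ΔL = −20·log₁₀(r₂/r₁).
ΔL = −20·log₁₀(3) = -9.54 dB.

-10 dB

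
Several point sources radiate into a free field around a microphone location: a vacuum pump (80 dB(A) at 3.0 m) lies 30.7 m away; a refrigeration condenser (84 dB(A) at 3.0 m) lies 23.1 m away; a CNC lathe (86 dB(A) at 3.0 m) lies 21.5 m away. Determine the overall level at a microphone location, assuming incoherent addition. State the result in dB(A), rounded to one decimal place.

Propagate each source to the receiver with L = L_ref − 20·log₁₀(r/r_ref), then add intensities.
vacuum pump: 80 − 20·log₁₀(30.7/3.0) = 80 − 20.20 = 59.80 dB(A).
refrigeration condenser: 84 − 20·log₁₀(23.1/3.0) = 84 − 17.73 = 66.27 dB(A).
CNC lathe: 86 − 20·log₁₀(21.5/3.0) = 86 − 17.11 = 68.89 dB(A).
Σ 10^(L/10) = 1.294e+07 → L_total = 10·log₁₀(1.294e+07) = 71.12 dB(A).

71.1 dB(A)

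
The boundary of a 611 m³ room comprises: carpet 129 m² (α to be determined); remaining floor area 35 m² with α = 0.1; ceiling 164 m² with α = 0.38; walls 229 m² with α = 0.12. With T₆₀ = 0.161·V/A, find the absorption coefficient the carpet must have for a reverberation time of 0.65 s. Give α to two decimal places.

0.45

From T₆₀ = 0.161·V/A, the target T₆₀ = 0.65 s needs A = 0.161·611/0.65 = 151.34 m².
Absorption from the other surfaces = 35·0.1 + 164·0.38 + 229·0.12 = 93.30 m², so the carpet must supply 58.04 m² over 129 m².
α = 58.04/129 = 0.450.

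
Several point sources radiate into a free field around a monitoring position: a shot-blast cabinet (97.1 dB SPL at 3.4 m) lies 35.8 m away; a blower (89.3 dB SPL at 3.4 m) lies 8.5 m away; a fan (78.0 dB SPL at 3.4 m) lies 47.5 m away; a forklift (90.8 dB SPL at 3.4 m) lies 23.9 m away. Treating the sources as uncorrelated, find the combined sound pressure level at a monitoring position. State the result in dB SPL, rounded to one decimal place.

First find each source's level at the receiver (point-source: −20·log₁₀(r/r_ref)), then combine on an intensity basis.
shot-blast cabinet: 97.1 − 20·log₁₀(35.8/3.4) = 97.1 − 20.45 = 76.65 dB SPL.
blower: 89.3 − 20·log₁₀(8.5/3.4) = 89.3 − 7.96 = 81.34 dB SPL.
fan: 78.0 − 20·log₁₀(47.5/3.4) = 78.0 − 22.90 = 55.10 dB SPL.
forklift: 90.8 − 20·log₁₀(23.9/3.4) = 90.8 − 16.94 = 73.86 dB SPL.
Σ 10^(L/10) = 2.071e+08 → L_total = 10·log₁₀(2.071e+08) = 83.16 dB SPL.

83.2 dB SPL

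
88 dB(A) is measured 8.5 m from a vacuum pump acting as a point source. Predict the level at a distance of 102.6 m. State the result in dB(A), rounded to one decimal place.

For a point source, L₂ = L₁ − 20·log₁₀(r₂/r₁).
L₂ = 88 − 20·log₁₀(102.6/8.5) = 88 − 21.635 = 66.37 dB(A).

66.4 dB(A)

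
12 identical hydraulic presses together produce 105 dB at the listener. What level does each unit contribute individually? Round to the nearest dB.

Dividing the total intensity by 12 lowers the level by 10·log₁₀ 12 = 10.792 dB: L₁ = 105 − 10.792.

94 dB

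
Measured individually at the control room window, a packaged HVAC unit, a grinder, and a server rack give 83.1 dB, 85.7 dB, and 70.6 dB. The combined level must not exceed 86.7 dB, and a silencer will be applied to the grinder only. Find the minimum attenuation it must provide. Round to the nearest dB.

Fixed contribution from the other sources: Σ 10^(L/10) = 10^(83.1/10) + 10^(70.6/10) = 2.157e+08 (83.34 dB).
The limit corresponds to 10^(86.7/10) = 4.677e+08; subtracting the fixed part leaves 2.521e+08 for the grinder, i.e. 84.02 dB.
Required insertion loss = 85.7 − 84.02 = 1.68 dB.

2 dB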